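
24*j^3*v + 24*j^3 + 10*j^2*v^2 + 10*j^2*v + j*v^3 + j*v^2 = (4*j + v)*(6*j + v)*(j*v + j)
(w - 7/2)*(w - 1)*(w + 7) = w^3 + 5*w^2/2 - 28*w + 49/2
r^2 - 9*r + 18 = (r - 6)*(r - 3)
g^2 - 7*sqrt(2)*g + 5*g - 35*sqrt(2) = (g + 5)*(g - 7*sqrt(2))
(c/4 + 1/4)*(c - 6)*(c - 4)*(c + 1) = c^4/4 - 2*c^3 + 5*c^2/4 + 19*c/2 + 6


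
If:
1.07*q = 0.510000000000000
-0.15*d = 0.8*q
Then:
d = -2.54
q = 0.48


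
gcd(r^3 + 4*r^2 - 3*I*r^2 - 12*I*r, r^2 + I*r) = r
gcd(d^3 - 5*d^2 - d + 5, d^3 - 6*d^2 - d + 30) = d - 5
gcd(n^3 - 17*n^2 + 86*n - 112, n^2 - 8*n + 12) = n - 2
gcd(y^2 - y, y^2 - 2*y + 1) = y - 1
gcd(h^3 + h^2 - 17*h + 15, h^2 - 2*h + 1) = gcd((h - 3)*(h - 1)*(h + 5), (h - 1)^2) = h - 1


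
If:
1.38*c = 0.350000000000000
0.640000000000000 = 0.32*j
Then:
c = 0.25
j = 2.00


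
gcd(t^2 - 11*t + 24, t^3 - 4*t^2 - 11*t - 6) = 1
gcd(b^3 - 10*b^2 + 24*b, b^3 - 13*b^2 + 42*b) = b^2 - 6*b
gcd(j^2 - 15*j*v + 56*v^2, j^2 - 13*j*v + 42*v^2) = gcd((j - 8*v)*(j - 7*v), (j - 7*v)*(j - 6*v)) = -j + 7*v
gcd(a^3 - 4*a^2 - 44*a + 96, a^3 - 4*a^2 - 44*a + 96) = a^3 - 4*a^2 - 44*a + 96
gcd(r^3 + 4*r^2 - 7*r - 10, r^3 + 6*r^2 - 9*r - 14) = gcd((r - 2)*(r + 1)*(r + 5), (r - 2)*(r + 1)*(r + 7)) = r^2 - r - 2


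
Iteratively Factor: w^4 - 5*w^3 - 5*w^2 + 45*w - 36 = (w - 4)*(w^3 - w^2 - 9*w + 9) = (w - 4)*(w - 1)*(w^2 - 9) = (w - 4)*(w - 1)*(w + 3)*(w - 3)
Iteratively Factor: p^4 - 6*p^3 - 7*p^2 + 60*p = (p - 5)*(p^3 - p^2 - 12*p) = (p - 5)*(p + 3)*(p^2 - 4*p) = (p - 5)*(p - 4)*(p + 3)*(p)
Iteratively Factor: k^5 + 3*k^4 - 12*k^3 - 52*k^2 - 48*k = (k + 2)*(k^4 + k^3 - 14*k^2 - 24*k) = (k + 2)^2*(k^3 - k^2 - 12*k) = k*(k + 2)^2*(k^2 - k - 12) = k*(k + 2)^2*(k + 3)*(k - 4)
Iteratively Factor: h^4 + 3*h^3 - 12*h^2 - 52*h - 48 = (h + 2)*(h^3 + h^2 - 14*h - 24) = (h + 2)*(h + 3)*(h^2 - 2*h - 8) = (h - 4)*(h + 2)*(h + 3)*(h + 2)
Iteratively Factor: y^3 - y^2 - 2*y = (y)*(y^2 - y - 2) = y*(y + 1)*(y - 2)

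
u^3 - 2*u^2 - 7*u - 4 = (u - 4)*(u + 1)^2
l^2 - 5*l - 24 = (l - 8)*(l + 3)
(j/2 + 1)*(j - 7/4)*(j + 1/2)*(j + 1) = j^4/2 + 7*j^3/8 - 21*j^2/16 - 41*j/16 - 7/8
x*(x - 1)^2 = x^3 - 2*x^2 + x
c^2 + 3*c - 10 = (c - 2)*(c + 5)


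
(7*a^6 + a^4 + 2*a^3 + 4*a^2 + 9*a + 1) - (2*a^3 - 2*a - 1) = 7*a^6 + a^4 + 4*a^2 + 11*a + 2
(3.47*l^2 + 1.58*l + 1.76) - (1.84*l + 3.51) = 3.47*l^2 - 0.26*l - 1.75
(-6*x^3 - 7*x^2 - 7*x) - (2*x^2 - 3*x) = -6*x^3 - 9*x^2 - 4*x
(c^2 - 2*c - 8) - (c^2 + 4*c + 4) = -6*c - 12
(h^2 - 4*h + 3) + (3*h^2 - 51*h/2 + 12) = 4*h^2 - 59*h/2 + 15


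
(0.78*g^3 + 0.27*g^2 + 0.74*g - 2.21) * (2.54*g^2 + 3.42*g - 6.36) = 1.9812*g^5 + 3.3534*g^4 - 2.1578*g^3 - 4.7998*g^2 - 12.2646*g + 14.0556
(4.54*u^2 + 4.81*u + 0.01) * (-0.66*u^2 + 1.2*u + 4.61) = -2.9964*u^4 + 2.2734*u^3 + 26.6948*u^2 + 22.1861*u + 0.0461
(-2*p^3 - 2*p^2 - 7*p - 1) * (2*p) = -4*p^4 - 4*p^3 - 14*p^2 - 2*p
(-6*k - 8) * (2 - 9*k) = 54*k^2 + 60*k - 16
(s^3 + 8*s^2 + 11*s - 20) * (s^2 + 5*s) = s^5 + 13*s^4 + 51*s^3 + 35*s^2 - 100*s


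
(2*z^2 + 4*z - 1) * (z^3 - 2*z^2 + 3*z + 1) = 2*z^5 - 3*z^3 + 16*z^2 + z - 1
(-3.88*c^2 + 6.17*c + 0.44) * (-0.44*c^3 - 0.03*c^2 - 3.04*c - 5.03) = 1.7072*c^5 - 2.5984*c^4 + 11.4165*c^3 + 0.746400000000001*c^2 - 32.3727*c - 2.2132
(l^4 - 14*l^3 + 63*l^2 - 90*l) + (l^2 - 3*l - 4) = l^4 - 14*l^3 + 64*l^2 - 93*l - 4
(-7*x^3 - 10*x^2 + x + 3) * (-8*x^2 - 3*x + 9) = 56*x^5 + 101*x^4 - 41*x^3 - 117*x^2 + 27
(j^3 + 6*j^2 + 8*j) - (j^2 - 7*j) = j^3 + 5*j^2 + 15*j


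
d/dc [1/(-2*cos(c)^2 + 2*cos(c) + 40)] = (1 - 2*cos(c))*sin(c)/(2*(sin(c)^2 + cos(c) + 19)^2)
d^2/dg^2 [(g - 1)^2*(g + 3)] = 6*g + 2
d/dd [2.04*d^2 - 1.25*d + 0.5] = 4.08*d - 1.25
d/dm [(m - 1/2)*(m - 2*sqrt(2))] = 2*m - 2*sqrt(2) - 1/2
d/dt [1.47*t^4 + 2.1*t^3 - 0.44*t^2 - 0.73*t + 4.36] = 5.88*t^3 + 6.3*t^2 - 0.88*t - 0.73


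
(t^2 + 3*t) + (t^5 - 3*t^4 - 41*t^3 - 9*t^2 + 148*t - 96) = t^5 - 3*t^4 - 41*t^3 - 8*t^2 + 151*t - 96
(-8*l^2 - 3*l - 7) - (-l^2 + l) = -7*l^2 - 4*l - 7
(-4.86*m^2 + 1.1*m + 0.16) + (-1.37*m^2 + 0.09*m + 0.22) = -6.23*m^2 + 1.19*m + 0.38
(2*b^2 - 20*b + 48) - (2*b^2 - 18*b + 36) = 12 - 2*b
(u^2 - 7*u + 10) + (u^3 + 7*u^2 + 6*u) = u^3 + 8*u^2 - u + 10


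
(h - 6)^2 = h^2 - 12*h + 36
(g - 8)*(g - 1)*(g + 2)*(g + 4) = g^4 - 3*g^3 - 38*g^2 - 24*g + 64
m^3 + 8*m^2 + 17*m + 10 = (m + 1)*(m + 2)*(m + 5)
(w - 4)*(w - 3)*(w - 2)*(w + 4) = w^4 - 5*w^3 - 10*w^2 + 80*w - 96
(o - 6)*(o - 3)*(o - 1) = o^3 - 10*o^2 + 27*o - 18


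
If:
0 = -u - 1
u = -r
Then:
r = 1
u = -1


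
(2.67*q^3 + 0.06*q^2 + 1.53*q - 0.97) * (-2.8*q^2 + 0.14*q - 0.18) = -7.476*q^5 + 0.2058*q^4 - 4.7562*q^3 + 2.9194*q^2 - 0.4112*q + 0.1746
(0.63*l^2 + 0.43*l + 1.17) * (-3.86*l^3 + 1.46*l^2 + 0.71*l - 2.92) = -2.4318*l^5 - 0.74*l^4 - 3.4411*l^3 + 0.1739*l^2 - 0.4249*l - 3.4164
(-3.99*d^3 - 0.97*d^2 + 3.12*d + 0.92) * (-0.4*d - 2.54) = 1.596*d^4 + 10.5226*d^3 + 1.2158*d^2 - 8.2928*d - 2.3368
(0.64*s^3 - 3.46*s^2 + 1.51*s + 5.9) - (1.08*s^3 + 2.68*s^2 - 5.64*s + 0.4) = -0.44*s^3 - 6.14*s^2 + 7.15*s + 5.5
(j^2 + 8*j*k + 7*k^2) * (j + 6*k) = j^3 + 14*j^2*k + 55*j*k^2 + 42*k^3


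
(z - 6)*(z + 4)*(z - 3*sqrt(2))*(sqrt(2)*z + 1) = sqrt(2)*z^4 - 5*z^3 - 2*sqrt(2)*z^3 - 27*sqrt(2)*z^2 + 10*z^2 + 6*sqrt(2)*z + 120*z + 72*sqrt(2)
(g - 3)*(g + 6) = g^2 + 3*g - 18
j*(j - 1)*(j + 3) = j^3 + 2*j^2 - 3*j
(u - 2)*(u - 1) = u^2 - 3*u + 2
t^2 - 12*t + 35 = (t - 7)*(t - 5)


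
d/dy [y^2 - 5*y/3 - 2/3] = 2*y - 5/3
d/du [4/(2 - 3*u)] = 12/(3*u - 2)^2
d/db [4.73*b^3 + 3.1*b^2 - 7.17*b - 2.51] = 14.19*b^2 + 6.2*b - 7.17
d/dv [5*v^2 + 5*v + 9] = 10*v + 5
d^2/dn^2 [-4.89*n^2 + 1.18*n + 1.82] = -9.78000000000000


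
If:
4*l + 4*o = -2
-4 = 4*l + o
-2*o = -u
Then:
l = -7/6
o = 2/3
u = 4/3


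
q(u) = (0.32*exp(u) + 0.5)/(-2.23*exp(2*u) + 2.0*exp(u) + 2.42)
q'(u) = (0.32*exp(u) + 0.5)*(4.46*exp(2*u) - 2.0*exp(u))/(-2.23*exp(2*u) + 2.0*exp(u) + 2.42)^2 + 0.32*exp(u)/(-2.23*exp(2*u) + 2.0*exp(u) + 2.42) = (0.7136*exp(2*u) + 2.23*exp(u) - 0.2256)*exp(u)/(4.9729*exp(4*u) - 8.92*exp(3*u) - 6.7932*exp(2*u) + 9.68*exp(u) + 5.8564)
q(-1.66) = 0.21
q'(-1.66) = 0.01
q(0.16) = 0.52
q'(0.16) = 1.38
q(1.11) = -0.12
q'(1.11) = 0.27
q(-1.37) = 0.21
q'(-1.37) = 0.01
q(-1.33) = 0.21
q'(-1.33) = 0.01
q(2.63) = -0.01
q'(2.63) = 0.01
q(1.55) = -0.05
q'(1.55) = 0.09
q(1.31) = -0.08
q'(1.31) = 0.15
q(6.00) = 0.00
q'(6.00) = 0.00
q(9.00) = 0.00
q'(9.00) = 0.00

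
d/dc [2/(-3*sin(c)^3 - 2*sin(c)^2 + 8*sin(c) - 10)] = 2*(9*sin(c)^2 + 4*sin(c) - 8)*cos(c)/(3*sin(c)^3 + 2*sin(c)^2 - 8*sin(c) + 10)^2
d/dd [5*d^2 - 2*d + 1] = 10*d - 2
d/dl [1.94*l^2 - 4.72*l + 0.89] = 3.88*l - 4.72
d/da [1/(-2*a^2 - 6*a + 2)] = (a + 3/2)/(a^2 + 3*a - 1)^2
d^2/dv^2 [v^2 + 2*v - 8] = 2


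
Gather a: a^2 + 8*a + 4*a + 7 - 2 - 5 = a^2 + 12*a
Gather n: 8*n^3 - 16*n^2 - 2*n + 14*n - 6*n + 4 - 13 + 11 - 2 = 8*n^3 - 16*n^2 + 6*n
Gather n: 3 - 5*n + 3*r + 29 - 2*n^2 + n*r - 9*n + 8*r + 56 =-2*n^2 + n*(r - 14) + 11*r + 88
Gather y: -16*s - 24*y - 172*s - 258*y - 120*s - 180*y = -308*s - 462*y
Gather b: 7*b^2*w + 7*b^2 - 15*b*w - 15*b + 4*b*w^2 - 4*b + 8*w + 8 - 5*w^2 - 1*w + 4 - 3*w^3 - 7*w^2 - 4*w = b^2*(7*w + 7) + b*(4*w^2 - 15*w - 19) - 3*w^3 - 12*w^2 + 3*w + 12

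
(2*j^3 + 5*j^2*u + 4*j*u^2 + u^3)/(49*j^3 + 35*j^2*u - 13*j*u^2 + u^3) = (2*j^2 + 3*j*u + u^2)/(49*j^2 - 14*j*u + u^2)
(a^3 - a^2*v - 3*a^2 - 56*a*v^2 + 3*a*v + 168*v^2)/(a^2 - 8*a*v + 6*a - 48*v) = (a^2 + 7*a*v - 3*a - 21*v)/(a + 6)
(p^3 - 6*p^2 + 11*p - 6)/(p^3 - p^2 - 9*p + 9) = (p - 2)/(p + 3)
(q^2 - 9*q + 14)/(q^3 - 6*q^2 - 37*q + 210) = (q - 2)/(q^2 + q - 30)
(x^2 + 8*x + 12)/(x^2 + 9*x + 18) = (x + 2)/(x + 3)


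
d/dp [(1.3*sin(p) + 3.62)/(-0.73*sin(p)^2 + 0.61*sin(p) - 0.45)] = (0.949*sin(p)^2 + 5.2852*sin(p) - 2.7932)*cos(p)/(0.5329*sin(p)^4 - 0.8906*sin(p)^3 + 1.0291*sin(p)^2 - 0.549*sin(p) + 0.2025)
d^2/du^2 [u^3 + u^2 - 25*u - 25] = 6*u + 2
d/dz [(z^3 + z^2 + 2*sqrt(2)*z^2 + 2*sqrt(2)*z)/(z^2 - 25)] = (z^4 - 75*z^2 - 2*sqrt(2)*z^2 - 100*sqrt(2)*z - 50*z - 50*sqrt(2))/(z^4 - 50*z^2 + 625)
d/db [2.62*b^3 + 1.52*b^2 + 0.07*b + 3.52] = 7.86*b^2 + 3.04*b + 0.07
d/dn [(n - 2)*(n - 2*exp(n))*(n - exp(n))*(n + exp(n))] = -2*n^3*exp(n) + 4*n^3 - 2*n^2*exp(2*n) - 2*n^2*exp(n) - 6*n^2 + 6*n*exp(3*n) + 2*n*exp(2*n) + 8*n*exp(n) - 10*exp(3*n) + 2*exp(2*n)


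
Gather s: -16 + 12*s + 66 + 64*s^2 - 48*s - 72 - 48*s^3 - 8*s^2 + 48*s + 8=-48*s^3 + 56*s^2 + 12*s - 14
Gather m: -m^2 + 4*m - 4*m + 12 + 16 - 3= 25 - m^2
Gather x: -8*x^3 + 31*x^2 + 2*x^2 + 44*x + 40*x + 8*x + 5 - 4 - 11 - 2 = -8*x^3 + 33*x^2 + 92*x - 12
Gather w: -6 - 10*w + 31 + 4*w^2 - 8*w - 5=4*w^2 - 18*w + 20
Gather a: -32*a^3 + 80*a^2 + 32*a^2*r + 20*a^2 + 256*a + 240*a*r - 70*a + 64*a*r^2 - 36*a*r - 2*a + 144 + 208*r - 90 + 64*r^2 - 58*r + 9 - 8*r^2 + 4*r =-32*a^3 + a^2*(32*r + 100) + a*(64*r^2 + 204*r + 184) + 56*r^2 + 154*r + 63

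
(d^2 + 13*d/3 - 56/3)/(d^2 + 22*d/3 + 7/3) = (3*d - 8)/(3*d + 1)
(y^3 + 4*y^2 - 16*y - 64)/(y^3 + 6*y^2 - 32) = (y - 4)/(y - 2)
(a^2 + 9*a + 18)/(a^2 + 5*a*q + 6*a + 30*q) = (a + 3)/(a + 5*q)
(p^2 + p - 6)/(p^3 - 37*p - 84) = (p - 2)/(p^2 - 3*p - 28)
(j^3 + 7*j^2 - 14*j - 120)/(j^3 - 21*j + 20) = (j + 6)/(j - 1)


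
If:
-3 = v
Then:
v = -3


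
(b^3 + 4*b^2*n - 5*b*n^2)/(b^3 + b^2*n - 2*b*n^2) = (b + 5*n)/(b + 2*n)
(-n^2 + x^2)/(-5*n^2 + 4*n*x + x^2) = (n + x)/(5*n + x)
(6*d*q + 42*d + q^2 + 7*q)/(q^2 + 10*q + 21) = (6*d + q)/(q + 3)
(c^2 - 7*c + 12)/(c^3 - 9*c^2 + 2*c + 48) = (c - 4)/(c^2 - 6*c - 16)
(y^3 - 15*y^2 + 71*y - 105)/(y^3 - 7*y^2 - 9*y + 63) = (y - 5)/(y + 3)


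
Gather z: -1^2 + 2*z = 2*z - 1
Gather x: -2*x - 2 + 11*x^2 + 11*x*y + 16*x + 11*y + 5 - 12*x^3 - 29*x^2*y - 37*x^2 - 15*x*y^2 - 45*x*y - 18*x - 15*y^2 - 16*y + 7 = -12*x^3 + x^2*(-29*y - 26) + x*(-15*y^2 - 34*y - 4) - 15*y^2 - 5*y + 10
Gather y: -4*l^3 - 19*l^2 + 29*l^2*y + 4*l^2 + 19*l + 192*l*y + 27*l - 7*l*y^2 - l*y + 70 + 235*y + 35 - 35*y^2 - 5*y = -4*l^3 - 15*l^2 + 46*l + y^2*(-7*l - 35) + y*(29*l^2 + 191*l + 230) + 105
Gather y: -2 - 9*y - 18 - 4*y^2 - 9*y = -4*y^2 - 18*y - 20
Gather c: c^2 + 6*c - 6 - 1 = c^2 + 6*c - 7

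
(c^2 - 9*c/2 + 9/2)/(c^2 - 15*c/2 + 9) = (c - 3)/(c - 6)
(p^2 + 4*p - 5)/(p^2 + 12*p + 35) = (p - 1)/(p + 7)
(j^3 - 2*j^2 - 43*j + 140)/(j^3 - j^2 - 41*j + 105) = (j - 4)/(j - 3)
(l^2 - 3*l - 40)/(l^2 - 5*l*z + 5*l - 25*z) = (8 - l)/(-l + 5*z)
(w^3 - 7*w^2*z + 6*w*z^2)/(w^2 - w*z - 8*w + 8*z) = w*(w - 6*z)/(w - 8)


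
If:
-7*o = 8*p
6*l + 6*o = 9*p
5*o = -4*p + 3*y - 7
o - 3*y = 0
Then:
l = 259/8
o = -14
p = 49/4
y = -14/3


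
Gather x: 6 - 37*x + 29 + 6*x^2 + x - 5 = 6*x^2 - 36*x + 30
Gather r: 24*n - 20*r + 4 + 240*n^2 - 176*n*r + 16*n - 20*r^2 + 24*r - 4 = 240*n^2 + 40*n - 20*r^2 + r*(4 - 176*n)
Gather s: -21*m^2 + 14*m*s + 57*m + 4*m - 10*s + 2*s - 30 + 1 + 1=-21*m^2 + 61*m + s*(14*m - 8) - 28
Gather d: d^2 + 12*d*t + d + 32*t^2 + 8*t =d^2 + d*(12*t + 1) + 32*t^2 + 8*t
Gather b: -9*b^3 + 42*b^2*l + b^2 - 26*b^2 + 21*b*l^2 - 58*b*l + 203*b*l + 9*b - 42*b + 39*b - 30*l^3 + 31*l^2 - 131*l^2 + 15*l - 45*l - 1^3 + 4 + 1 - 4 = -9*b^3 + b^2*(42*l - 25) + b*(21*l^2 + 145*l + 6) - 30*l^3 - 100*l^2 - 30*l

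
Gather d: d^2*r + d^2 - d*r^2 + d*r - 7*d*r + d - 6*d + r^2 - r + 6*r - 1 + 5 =d^2*(r + 1) + d*(-r^2 - 6*r - 5) + r^2 + 5*r + 4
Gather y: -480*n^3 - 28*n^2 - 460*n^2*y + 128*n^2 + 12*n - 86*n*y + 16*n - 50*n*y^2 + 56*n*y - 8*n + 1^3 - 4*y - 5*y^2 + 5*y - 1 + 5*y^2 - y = -480*n^3 + 100*n^2 - 50*n*y^2 + 20*n + y*(-460*n^2 - 30*n)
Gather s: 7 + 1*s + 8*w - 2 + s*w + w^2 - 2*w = s*(w + 1) + w^2 + 6*w + 5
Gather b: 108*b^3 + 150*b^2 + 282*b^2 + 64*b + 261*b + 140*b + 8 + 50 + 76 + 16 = 108*b^3 + 432*b^2 + 465*b + 150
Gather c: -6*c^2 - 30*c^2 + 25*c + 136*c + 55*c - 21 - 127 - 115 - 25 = -36*c^2 + 216*c - 288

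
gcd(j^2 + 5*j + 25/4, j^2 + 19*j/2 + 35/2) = j + 5/2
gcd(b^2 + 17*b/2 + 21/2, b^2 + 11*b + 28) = b + 7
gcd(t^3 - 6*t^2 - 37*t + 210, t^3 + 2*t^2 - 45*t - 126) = t^2 - t - 42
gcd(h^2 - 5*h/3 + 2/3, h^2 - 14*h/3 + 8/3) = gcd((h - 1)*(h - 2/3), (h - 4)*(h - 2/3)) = h - 2/3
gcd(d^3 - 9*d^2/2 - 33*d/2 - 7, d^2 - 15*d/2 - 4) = d + 1/2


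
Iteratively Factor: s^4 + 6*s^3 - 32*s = (s - 2)*(s^3 + 8*s^2 + 16*s) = (s - 2)*(s + 4)*(s^2 + 4*s) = (s - 2)*(s + 4)^2*(s)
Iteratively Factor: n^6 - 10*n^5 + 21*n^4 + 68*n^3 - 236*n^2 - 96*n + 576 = (n + 2)*(n^5 - 12*n^4 + 45*n^3 - 22*n^2 - 192*n + 288) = (n - 3)*(n + 2)*(n^4 - 9*n^3 + 18*n^2 + 32*n - 96) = (n - 3)*(n + 2)^2*(n^3 - 11*n^2 + 40*n - 48) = (n - 4)*(n - 3)*(n + 2)^2*(n^2 - 7*n + 12) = (n - 4)*(n - 3)^2*(n + 2)^2*(n - 4)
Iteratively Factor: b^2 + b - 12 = (b - 3)*(b + 4)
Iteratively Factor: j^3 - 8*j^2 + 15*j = (j - 5)*(j^2 - 3*j) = j*(j - 5)*(j - 3)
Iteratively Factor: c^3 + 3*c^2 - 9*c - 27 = (c - 3)*(c^2 + 6*c + 9) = (c - 3)*(c + 3)*(c + 3)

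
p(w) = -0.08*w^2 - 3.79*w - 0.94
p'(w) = -0.16*w - 3.79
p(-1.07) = 3.02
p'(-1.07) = -3.62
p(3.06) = -13.29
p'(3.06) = -4.28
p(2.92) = -12.69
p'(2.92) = -4.26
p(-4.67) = 15.01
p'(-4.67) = -3.04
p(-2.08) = 6.60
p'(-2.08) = -3.46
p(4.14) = -18.00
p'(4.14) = -4.45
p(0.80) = -4.02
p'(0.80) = -3.92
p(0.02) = -1.02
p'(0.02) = -3.79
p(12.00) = -57.94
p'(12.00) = -5.71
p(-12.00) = 33.02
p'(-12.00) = -1.87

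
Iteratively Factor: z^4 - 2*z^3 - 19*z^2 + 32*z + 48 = (z - 3)*(z^3 + z^2 - 16*z - 16) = (z - 3)*(z + 1)*(z^2 - 16) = (z - 3)*(z + 1)*(z + 4)*(z - 4)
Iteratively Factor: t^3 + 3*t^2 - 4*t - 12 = (t + 2)*(t^2 + t - 6) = (t + 2)*(t + 3)*(t - 2)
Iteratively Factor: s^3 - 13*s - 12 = (s - 4)*(s^2 + 4*s + 3) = (s - 4)*(s + 1)*(s + 3)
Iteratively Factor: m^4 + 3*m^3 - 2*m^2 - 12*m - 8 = (m - 2)*(m^3 + 5*m^2 + 8*m + 4) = (m - 2)*(m + 2)*(m^2 + 3*m + 2) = (m - 2)*(m + 2)^2*(m + 1)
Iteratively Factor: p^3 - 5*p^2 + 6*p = (p - 2)*(p^2 - 3*p) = p*(p - 2)*(p - 3)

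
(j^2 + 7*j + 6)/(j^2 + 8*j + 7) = (j + 6)/(j + 7)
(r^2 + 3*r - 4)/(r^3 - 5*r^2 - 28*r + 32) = 1/(r - 8)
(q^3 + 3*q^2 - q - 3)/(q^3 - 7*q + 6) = (q + 1)/(q - 2)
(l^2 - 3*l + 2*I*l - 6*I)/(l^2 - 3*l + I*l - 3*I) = (l + 2*I)/(l + I)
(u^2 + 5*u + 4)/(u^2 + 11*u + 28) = (u + 1)/(u + 7)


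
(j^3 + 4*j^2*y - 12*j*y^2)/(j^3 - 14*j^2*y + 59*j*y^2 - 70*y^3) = j*(j + 6*y)/(j^2 - 12*j*y + 35*y^2)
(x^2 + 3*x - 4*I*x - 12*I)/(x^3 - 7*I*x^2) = (x^2 + x*(3 - 4*I) - 12*I)/(x^2*(x - 7*I))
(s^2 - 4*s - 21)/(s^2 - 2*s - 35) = (s + 3)/(s + 5)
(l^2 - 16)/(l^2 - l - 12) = (l + 4)/(l + 3)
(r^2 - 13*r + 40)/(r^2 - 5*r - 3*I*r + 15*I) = (r - 8)/(r - 3*I)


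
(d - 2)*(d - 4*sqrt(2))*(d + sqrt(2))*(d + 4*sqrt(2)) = d^4 - 2*d^3 + sqrt(2)*d^3 - 32*d^2 - 2*sqrt(2)*d^2 - 32*sqrt(2)*d + 64*d + 64*sqrt(2)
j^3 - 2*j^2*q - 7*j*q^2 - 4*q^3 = (j - 4*q)*(j + q)^2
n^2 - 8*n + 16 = (n - 4)^2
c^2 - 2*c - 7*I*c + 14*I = (c - 2)*(c - 7*I)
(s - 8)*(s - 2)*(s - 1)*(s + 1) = s^4 - 10*s^3 + 15*s^2 + 10*s - 16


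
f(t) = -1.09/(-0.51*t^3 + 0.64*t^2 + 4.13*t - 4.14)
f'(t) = -1.09*(1.53*t^2 - 1.28*t - 4.13)/(-0.51*t^3 + 0.64*t^2 + 4.13*t - 4.14)^2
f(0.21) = 0.34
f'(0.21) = 0.45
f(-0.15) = 0.23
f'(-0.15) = 0.19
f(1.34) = -0.83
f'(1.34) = 1.95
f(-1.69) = 0.16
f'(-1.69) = -0.06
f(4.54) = 0.05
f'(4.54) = -0.06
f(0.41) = 0.46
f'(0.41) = 0.85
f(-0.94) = 0.15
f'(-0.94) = 0.03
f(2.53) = -0.51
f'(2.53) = -0.57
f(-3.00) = -0.36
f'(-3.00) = -1.63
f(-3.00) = -0.36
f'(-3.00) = -1.63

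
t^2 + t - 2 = (t - 1)*(t + 2)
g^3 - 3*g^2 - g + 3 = (g - 3)*(g - 1)*(g + 1)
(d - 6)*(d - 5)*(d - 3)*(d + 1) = d^4 - 13*d^3 + 49*d^2 - 27*d - 90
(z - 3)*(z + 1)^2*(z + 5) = z^4 + 4*z^3 - 10*z^2 - 28*z - 15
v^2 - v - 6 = (v - 3)*(v + 2)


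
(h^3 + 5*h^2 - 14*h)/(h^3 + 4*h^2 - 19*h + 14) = h/(h - 1)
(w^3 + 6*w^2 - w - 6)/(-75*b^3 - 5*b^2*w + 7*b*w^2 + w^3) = (-w^3 - 6*w^2 + w + 6)/(75*b^3 + 5*b^2*w - 7*b*w^2 - w^3)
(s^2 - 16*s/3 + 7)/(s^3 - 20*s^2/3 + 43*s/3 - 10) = (3*s - 7)/(3*s^2 - 11*s + 10)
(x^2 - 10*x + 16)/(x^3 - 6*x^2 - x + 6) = (x^2 - 10*x + 16)/(x^3 - 6*x^2 - x + 6)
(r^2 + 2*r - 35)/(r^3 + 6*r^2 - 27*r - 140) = 1/(r + 4)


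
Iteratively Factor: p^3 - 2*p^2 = (p - 2)*(p^2) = p*(p - 2)*(p)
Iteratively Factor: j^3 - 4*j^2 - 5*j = (j)*(j^2 - 4*j - 5) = j*(j - 5)*(j + 1)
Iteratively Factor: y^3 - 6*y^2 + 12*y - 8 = (y - 2)*(y^2 - 4*y + 4) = (y - 2)^2*(y - 2)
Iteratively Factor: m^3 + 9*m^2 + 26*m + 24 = (m + 3)*(m^2 + 6*m + 8) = (m + 3)*(m + 4)*(m + 2)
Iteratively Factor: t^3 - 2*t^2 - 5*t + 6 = (t - 1)*(t^2 - t - 6) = (t - 3)*(t - 1)*(t + 2)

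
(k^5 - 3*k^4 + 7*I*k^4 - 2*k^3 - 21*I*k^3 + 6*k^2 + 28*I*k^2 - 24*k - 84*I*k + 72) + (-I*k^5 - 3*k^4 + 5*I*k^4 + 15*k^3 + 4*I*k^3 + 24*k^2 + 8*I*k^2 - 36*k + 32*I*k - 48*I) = k^5 - I*k^5 - 6*k^4 + 12*I*k^4 + 13*k^3 - 17*I*k^3 + 30*k^2 + 36*I*k^2 - 60*k - 52*I*k + 72 - 48*I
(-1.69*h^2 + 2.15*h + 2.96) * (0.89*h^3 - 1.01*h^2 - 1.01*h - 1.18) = -1.5041*h^5 + 3.6204*h^4 + 2.1698*h^3 - 3.1669*h^2 - 5.5266*h - 3.4928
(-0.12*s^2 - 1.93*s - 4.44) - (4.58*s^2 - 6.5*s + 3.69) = -4.7*s^2 + 4.57*s - 8.13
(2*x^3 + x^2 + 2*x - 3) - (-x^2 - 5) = 2*x^3 + 2*x^2 + 2*x + 2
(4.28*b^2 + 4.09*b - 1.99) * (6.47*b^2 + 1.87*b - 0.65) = 27.6916*b^4 + 34.4659*b^3 - 8.009*b^2 - 6.3798*b + 1.2935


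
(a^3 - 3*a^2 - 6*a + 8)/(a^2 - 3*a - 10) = (a^2 - 5*a + 4)/(a - 5)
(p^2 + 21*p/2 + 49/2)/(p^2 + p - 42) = (p + 7/2)/(p - 6)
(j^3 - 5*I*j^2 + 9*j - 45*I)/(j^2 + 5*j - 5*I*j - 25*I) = (j^2 + 9)/(j + 5)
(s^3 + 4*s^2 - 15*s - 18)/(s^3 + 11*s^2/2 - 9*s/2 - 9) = 2*(s - 3)/(2*s - 3)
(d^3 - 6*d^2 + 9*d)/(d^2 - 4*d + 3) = d*(d - 3)/(d - 1)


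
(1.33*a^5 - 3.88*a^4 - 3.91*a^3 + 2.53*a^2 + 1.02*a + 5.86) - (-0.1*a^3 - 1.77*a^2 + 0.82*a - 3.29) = 1.33*a^5 - 3.88*a^4 - 3.81*a^3 + 4.3*a^2 + 0.2*a + 9.15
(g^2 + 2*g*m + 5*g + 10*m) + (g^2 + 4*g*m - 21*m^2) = 2*g^2 + 6*g*m + 5*g - 21*m^2 + 10*m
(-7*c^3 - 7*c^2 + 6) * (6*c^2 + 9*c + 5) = -42*c^5 - 105*c^4 - 98*c^3 + c^2 + 54*c + 30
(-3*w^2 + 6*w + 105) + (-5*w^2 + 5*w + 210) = -8*w^2 + 11*w + 315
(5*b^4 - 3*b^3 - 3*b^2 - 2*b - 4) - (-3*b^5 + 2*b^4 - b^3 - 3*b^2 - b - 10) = 3*b^5 + 3*b^4 - 2*b^3 - b + 6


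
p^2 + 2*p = p*(p + 2)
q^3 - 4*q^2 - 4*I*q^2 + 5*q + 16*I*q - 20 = (q - 4)*(q - 5*I)*(q + I)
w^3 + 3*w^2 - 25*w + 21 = (w - 3)*(w - 1)*(w + 7)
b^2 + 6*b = b*(b + 6)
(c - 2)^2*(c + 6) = c^3 + 2*c^2 - 20*c + 24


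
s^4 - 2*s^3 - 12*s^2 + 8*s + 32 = (s - 4)*(s - 2)*(s + 2)^2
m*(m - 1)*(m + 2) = m^3 + m^2 - 2*m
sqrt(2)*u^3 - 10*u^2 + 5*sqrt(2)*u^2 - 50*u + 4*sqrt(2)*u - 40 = (u + 4)*(u - 5*sqrt(2))*(sqrt(2)*u + sqrt(2))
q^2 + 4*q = q*(q + 4)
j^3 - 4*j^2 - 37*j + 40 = (j - 8)*(j - 1)*(j + 5)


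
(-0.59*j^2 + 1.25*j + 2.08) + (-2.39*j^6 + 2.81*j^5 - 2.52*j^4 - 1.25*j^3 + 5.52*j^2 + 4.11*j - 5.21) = -2.39*j^6 + 2.81*j^5 - 2.52*j^4 - 1.25*j^3 + 4.93*j^2 + 5.36*j - 3.13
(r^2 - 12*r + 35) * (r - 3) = r^3 - 15*r^2 + 71*r - 105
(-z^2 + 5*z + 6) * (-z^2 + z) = z^4 - 6*z^3 - z^2 + 6*z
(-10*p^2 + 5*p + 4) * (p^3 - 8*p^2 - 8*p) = -10*p^5 + 85*p^4 + 44*p^3 - 72*p^2 - 32*p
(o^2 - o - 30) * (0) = 0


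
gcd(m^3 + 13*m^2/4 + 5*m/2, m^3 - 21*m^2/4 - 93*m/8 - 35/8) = m + 5/4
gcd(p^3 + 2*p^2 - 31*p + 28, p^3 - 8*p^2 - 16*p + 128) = p - 4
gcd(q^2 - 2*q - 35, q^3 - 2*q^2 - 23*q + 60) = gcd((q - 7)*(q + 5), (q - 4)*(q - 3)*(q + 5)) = q + 5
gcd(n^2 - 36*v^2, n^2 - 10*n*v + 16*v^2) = 1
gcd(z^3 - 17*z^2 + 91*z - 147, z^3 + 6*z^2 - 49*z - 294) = z - 7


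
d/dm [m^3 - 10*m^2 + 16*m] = 3*m^2 - 20*m + 16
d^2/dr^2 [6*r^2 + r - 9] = 12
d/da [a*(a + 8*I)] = 2*a + 8*I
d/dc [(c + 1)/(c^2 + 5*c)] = (c*(c + 5) - (c + 1)*(2*c + 5))/(c^2*(c + 5)^2)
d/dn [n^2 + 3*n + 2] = 2*n + 3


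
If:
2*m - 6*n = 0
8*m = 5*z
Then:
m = 5*z/8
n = 5*z/24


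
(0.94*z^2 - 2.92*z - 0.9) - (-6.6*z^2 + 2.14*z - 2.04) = 7.54*z^2 - 5.06*z + 1.14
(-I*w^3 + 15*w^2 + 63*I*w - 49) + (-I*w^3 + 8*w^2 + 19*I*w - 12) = -2*I*w^3 + 23*w^2 + 82*I*w - 61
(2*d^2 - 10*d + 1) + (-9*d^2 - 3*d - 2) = -7*d^2 - 13*d - 1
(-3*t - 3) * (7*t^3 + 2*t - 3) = -21*t^4 - 21*t^3 - 6*t^2 + 3*t + 9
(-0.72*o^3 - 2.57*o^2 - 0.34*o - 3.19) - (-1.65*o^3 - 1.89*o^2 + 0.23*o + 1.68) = 0.93*o^3 - 0.68*o^2 - 0.57*o - 4.87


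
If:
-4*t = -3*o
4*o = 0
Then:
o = 0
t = 0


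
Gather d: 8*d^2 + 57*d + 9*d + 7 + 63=8*d^2 + 66*d + 70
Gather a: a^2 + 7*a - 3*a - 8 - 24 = a^2 + 4*a - 32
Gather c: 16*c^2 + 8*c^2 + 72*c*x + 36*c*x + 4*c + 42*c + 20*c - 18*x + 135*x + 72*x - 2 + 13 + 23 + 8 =24*c^2 + c*(108*x + 66) + 189*x + 42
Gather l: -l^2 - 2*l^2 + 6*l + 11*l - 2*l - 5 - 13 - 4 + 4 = -3*l^2 + 15*l - 18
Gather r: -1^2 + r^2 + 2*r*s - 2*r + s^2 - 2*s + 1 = r^2 + r*(2*s - 2) + s^2 - 2*s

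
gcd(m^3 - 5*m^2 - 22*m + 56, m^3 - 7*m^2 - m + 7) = m - 7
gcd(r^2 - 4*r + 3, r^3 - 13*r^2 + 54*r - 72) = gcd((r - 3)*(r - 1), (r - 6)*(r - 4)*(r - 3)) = r - 3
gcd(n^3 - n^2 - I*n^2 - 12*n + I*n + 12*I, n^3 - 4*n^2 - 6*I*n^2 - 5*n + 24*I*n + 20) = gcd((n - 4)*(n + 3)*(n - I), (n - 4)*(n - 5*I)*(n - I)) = n^2 + n*(-4 - I) + 4*I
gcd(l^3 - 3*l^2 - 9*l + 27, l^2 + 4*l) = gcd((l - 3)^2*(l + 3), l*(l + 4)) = 1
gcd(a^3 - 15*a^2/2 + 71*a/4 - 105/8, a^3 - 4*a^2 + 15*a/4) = a^2 - 4*a + 15/4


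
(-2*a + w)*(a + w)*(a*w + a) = -2*a^3*w - 2*a^3 - a^2*w^2 - a^2*w + a*w^3 + a*w^2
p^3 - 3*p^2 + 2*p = p*(p - 2)*(p - 1)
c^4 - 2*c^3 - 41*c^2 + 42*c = c*(c - 7)*(c - 1)*(c + 6)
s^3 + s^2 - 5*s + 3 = (s - 1)^2*(s + 3)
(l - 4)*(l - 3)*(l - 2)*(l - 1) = l^4 - 10*l^3 + 35*l^2 - 50*l + 24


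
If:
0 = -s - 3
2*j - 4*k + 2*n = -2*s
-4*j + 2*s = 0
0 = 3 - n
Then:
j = -3/2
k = -3/4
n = 3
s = -3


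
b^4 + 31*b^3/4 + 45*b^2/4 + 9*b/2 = b*(b + 3/4)*(b + 1)*(b + 6)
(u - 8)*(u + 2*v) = u^2 + 2*u*v - 8*u - 16*v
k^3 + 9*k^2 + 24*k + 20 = (k + 2)^2*(k + 5)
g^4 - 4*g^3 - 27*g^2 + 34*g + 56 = (g - 7)*(g - 2)*(g + 1)*(g + 4)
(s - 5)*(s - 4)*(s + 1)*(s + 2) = s^4 - 6*s^3 - 5*s^2 + 42*s + 40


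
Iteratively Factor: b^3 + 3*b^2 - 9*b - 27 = (b + 3)*(b^2 - 9) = (b + 3)^2*(b - 3)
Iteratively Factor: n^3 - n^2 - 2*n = (n + 1)*(n^2 - 2*n) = (n - 2)*(n + 1)*(n)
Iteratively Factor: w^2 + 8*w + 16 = (w + 4)*(w + 4)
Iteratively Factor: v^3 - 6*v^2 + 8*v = (v - 4)*(v^2 - 2*v) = v*(v - 4)*(v - 2)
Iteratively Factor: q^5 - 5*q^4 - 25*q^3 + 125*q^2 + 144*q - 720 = (q - 5)*(q^4 - 25*q^2 + 144) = (q - 5)*(q + 4)*(q^3 - 4*q^2 - 9*q + 36) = (q - 5)*(q - 4)*(q + 4)*(q^2 - 9) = (q - 5)*(q - 4)*(q + 3)*(q + 4)*(q - 3)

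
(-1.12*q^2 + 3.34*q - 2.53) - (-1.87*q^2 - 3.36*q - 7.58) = 0.75*q^2 + 6.7*q + 5.05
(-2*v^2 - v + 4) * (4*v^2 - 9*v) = -8*v^4 + 14*v^3 + 25*v^2 - 36*v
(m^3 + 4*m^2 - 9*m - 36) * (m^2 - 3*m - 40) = m^5 + m^4 - 61*m^3 - 169*m^2 + 468*m + 1440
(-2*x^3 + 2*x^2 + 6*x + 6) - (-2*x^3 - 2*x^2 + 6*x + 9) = 4*x^2 - 3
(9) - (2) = 7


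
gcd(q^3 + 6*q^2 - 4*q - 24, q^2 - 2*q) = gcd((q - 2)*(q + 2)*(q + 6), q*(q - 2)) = q - 2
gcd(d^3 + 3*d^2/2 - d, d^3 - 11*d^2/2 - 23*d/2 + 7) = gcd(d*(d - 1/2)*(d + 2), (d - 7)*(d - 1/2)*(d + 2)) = d^2 + 3*d/2 - 1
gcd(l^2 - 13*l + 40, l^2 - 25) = l - 5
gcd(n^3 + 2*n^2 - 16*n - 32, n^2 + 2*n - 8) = n + 4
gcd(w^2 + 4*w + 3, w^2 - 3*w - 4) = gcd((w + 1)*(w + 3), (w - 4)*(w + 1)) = w + 1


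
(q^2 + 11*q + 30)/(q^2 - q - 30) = (q + 6)/(q - 6)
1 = 1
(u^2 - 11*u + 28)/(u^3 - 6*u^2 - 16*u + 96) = (u - 7)/(u^2 - 2*u - 24)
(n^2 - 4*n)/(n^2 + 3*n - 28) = n/(n + 7)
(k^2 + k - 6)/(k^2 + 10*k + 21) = (k - 2)/(k + 7)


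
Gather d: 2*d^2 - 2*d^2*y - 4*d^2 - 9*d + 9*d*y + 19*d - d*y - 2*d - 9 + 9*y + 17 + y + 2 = d^2*(-2*y - 2) + d*(8*y + 8) + 10*y + 10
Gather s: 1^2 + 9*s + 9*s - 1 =18*s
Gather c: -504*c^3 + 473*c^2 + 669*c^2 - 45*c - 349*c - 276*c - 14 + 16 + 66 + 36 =-504*c^3 + 1142*c^2 - 670*c + 104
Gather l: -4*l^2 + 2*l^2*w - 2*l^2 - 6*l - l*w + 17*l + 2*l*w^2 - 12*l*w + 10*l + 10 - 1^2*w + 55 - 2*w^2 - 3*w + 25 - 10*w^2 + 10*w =l^2*(2*w - 6) + l*(2*w^2 - 13*w + 21) - 12*w^2 + 6*w + 90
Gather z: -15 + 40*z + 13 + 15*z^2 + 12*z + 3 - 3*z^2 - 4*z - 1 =12*z^2 + 48*z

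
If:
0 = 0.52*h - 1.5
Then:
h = 2.88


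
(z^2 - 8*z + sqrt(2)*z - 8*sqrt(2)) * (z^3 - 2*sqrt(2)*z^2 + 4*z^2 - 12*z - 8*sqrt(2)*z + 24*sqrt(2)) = z^5 - 4*z^4 - sqrt(2)*z^4 - 48*z^3 + 4*sqrt(2)*z^3 + 44*sqrt(2)*z^2 + 112*z^2 - 96*sqrt(2)*z + 176*z - 384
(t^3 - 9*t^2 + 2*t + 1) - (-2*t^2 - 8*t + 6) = t^3 - 7*t^2 + 10*t - 5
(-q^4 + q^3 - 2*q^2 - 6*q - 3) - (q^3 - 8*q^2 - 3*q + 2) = -q^4 + 6*q^2 - 3*q - 5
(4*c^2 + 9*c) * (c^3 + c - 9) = 4*c^5 + 9*c^4 + 4*c^3 - 27*c^2 - 81*c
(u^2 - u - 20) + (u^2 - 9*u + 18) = 2*u^2 - 10*u - 2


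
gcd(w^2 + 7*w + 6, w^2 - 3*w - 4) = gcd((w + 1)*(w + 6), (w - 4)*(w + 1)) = w + 1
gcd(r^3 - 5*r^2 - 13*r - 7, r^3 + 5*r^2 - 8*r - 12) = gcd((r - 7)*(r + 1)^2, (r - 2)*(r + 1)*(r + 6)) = r + 1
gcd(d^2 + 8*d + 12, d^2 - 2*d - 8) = d + 2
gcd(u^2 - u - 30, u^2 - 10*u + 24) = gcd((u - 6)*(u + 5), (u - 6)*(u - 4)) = u - 6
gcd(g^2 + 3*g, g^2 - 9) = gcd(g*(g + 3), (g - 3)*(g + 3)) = g + 3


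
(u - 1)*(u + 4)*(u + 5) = u^3 + 8*u^2 + 11*u - 20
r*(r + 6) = r^2 + 6*r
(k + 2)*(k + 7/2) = k^2 + 11*k/2 + 7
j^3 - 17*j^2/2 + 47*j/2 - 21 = (j - 7/2)*(j - 3)*(j - 2)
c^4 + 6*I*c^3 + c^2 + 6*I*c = c*(c - I)*(c + I)*(c + 6*I)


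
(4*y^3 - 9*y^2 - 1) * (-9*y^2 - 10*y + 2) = -36*y^5 + 41*y^4 + 98*y^3 - 9*y^2 + 10*y - 2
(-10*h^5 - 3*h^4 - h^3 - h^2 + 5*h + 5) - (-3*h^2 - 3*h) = -10*h^5 - 3*h^4 - h^3 + 2*h^2 + 8*h + 5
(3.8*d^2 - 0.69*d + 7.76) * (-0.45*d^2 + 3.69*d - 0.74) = -1.71*d^4 + 14.3325*d^3 - 8.8501*d^2 + 29.145*d - 5.7424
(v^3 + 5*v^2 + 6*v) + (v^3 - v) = 2*v^3 + 5*v^2 + 5*v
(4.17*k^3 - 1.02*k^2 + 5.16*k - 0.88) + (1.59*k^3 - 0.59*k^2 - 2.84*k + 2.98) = 5.76*k^3 - 1.61*k^2 + 2.32*k + 2.1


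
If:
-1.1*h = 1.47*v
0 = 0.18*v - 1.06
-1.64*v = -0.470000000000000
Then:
No Solution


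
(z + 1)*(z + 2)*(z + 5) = z^3 + 8*z^2 + 17*z + 10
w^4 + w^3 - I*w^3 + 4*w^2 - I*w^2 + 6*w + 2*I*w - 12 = (w - 1)*(w + 2)*(w - 3*I)*(w + 2*I)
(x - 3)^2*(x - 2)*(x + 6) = x^4 - 2*x^3 - 27*x^2 + 108*x - 108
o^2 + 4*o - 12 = (o - 2)*(o + 6)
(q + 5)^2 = q^2 + 10*q + 25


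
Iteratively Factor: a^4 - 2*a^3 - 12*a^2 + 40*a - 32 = (a - 2)*(a^3 - 12*a + 16) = (a - 2)^2*(a^2 + 2*a - 8) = (a - 2)^2*(a + 4)*(a - 2)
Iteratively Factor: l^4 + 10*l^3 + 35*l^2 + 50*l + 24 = (l + 3)*(l^3 + 7*l^2 + 14*l + 8) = (l + 2)*(l + 3)*(l^2 + 5*l + 4) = (l + 2)*(l + 3)*(l + 4)*(l + 1)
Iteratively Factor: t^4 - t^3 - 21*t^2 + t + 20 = (t + 4)*(t^3 - 5*t^2 - t + 5) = (t - 1)*(t + 4)*(t^2 - 4*t - 5) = (t - 5)*(t - 1)*(t + 4)*(t + 1)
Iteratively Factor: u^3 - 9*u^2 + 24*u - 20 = (u - 2)*(u^2 - 7*u + 10) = (u - 2)^2*(u - 5)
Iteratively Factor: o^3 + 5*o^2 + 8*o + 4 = (o + 2)*(o^2 + 3*o + 2) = (o + 1)*(o + 2)*(o + 2)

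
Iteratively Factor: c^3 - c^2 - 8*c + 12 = (c - 2)*(c^2 + c - 6) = (c - 2)^2*(c + 3)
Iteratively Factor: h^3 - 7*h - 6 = (h - 3)*(h^2 + 3*h + 2) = (h - 3)*(h + 1)*(h + 2)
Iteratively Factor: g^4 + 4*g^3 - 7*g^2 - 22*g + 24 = (g + 3)*(g^3 + g^2 - 10*g + 8) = (g - 1)*(g + 3)*(g^2 + 2*g - 8) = (g - 1)*(g + 3)*(g + 4)*(g - 2)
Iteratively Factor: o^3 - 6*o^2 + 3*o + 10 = (o - 2)*(o^2 - 4*o - 5) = (o - 5)*(o - 2)*(o + 1)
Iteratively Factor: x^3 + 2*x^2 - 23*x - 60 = (x + 4)*(x^2 - 2*x - 15) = (x + 3)*(x + 4)*(x - 5)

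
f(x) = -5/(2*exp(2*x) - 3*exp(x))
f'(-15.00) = -5448362.29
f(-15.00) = 5448363.40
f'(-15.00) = -5448362.29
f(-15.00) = 5448363.40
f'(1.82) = 0.20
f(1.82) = -0.09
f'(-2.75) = -26.02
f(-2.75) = 27.23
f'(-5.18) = -296.13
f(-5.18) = 297.25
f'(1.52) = 0.44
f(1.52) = -0.18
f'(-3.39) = -49.42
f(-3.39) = 50.58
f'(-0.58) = -1.92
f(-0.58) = 4.75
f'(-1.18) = -5.06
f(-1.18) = 6.82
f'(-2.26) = -15.88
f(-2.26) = 17.17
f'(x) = -5*(-4*exp(2*x) + 3*exp(x))/(2*exp(2*x) - 3*exp(x))^2 = 5*(4*exp(x) - 3)*exp(-x)/(2*exp(x) - 3)^2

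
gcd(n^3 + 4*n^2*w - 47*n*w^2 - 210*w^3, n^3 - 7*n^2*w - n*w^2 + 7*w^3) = -n + 7*w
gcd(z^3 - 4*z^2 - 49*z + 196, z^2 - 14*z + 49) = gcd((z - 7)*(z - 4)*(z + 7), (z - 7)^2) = z - 7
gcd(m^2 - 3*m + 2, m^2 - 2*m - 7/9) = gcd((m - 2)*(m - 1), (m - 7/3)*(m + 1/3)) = 1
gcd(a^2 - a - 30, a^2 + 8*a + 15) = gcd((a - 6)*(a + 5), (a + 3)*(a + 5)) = a + 5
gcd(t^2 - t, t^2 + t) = t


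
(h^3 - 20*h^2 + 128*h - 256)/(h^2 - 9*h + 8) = (h^2 - 12*h + 32)/(h - 1)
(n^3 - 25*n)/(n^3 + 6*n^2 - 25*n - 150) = n/(n + 6)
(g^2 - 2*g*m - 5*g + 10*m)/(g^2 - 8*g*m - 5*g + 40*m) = (g - 2*m)/(g - 8*m)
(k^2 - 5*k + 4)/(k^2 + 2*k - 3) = (k - 4)/(k + 3)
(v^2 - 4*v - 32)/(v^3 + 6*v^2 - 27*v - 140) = (v - 8)/(v^2 + 2*v - 35)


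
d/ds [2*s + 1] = 2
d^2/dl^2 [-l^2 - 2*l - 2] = -2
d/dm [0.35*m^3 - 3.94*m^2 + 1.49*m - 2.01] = 1.05*m^2 - 7.88*m + 1.49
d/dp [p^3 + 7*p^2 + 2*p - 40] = 3*p^2 + 14*p + 2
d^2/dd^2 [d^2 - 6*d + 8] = 2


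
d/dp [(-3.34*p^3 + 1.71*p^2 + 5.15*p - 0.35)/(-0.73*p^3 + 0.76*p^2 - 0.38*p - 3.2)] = (-1.2901*p^4 + 10.0574*p^3 + 26.7337*p^2 - 10.412*p - 16.613)/(0.5329*p^6 - 1.1096*p^5 + 1.1324*p^4 + 4.0944*p^3 - 4.7196*p^2 + 2.432*p + 10.24)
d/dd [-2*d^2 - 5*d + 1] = -4*d - 5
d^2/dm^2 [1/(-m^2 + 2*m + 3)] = 2*(-m^2 + 2*m + 4*(m - 1)^2 + 3)/(-m^2 + 2*m + 3)^3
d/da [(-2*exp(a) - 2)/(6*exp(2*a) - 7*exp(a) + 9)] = 2*((exp(a) + 1)*(12*exp(a) - 7) - 6*exp(2*a) + 7*exp(a) - 9)*exp(a)/(6*exp(2*a) - 7*exp(a) + 9)^2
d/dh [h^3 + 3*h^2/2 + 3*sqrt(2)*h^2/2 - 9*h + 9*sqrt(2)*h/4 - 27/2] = 3*h^2 + 3*h + 3*sqrt(2)*h - 9 + 9*sqrt(2)/4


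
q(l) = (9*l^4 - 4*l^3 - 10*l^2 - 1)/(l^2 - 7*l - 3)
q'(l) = (7 - 2*l)*(9*l^4 - 4*l^3 - 10*l^2 - 1)/(l^2 - 7*l - 3)^2 + (36*l^3 - 12*l^2 - 20*l)/(l^2 - 7*l - 3)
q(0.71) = 0.69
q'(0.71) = 0.47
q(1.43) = -0.41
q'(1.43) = -4.60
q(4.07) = -136.23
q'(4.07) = -154.25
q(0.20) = 0.33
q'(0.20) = 0.47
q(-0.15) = 0.63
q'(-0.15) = -3.72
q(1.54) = -0.99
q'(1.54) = -5.99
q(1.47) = -0.60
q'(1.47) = -5.08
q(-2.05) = 9.67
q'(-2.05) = -13.65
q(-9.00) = 433.72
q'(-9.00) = -114.84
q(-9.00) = 433.72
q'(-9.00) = -114.84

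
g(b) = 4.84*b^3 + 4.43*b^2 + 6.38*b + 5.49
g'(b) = 14.52*b^2 + 8.86*b + 6.38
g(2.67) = 146.23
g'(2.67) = 133.55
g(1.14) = 25.69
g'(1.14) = 35.35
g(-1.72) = -17.01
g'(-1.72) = 34.10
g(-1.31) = -6.15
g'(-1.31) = 19.69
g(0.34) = 8.36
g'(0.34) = 11.07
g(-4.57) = -393.10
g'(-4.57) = 269.14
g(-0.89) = -0.09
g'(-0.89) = 10.00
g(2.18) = 90.60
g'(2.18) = 94.70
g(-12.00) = -7796.67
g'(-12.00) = 1990.94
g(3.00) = 195.18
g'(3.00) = 163.64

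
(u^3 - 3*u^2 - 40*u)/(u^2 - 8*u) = u + 5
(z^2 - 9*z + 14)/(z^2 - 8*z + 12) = (z - 7)/(z - 6)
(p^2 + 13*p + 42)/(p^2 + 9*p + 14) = (p + 6)/(p + 2)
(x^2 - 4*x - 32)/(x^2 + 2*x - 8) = (x - 8)/(x - 2)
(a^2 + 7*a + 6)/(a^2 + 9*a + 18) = (a + 1)/(a + 3)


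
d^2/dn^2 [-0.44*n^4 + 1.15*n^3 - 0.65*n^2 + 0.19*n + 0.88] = -5.28*n^2 + 6.9*n - 1.3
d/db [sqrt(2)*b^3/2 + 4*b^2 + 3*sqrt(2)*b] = 3*sqrt(2)*b^2/2 + 8*b + 3*sqrt(2)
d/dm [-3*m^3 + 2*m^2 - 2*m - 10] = -9*m^2 + 4*m - 2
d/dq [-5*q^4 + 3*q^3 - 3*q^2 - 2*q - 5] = -20*q^3 + 9*q^2 - 6*q - 2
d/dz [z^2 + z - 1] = 2*z + 1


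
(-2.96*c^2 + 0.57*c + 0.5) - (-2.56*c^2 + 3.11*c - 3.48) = -0.4*c^2 - 2.54*c + 3.98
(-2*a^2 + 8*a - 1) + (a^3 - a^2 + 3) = a^3 - 3*a^2 + 8*a + 2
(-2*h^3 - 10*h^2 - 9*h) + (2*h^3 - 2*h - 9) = -10*h^2 - 11*h - 9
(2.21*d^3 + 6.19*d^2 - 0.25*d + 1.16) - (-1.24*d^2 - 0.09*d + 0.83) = 2.21*d^3 + 7.43*d^2 - 0.16*d + 0.33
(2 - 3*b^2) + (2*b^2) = 2 - b^2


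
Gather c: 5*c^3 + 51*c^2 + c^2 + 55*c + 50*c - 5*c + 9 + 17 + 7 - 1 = 5*c^3 + 52*c^2 + 100*c + 32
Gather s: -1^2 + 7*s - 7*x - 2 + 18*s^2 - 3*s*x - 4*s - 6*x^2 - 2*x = 18*s^2 + s*(3 - 3*x) - 6*x^2 - 9*x - 3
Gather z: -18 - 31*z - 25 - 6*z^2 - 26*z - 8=-6*z^2 - 57*z - 51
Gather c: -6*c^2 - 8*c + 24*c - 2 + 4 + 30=-6*c^2 + 16*c + 32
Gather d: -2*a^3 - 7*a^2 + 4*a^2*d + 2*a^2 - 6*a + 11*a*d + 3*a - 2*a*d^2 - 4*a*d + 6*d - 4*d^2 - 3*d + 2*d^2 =-2*a^3 - 5*a^2 - 3*a + d^2*(-2*a - 2) + d*(4*a^2 + 7*a + 3)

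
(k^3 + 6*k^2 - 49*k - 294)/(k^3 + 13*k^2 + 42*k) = (k - 7)/k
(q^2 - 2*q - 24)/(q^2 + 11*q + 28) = (q - 6)/(q + 7)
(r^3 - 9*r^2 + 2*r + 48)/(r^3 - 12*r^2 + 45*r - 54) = (r^2 - 6*r - 16)/(r^2 - 9*r + 18)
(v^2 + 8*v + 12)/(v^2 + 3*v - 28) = (v^2 + 8*v + 12)/(v^2 + 3*v - 28)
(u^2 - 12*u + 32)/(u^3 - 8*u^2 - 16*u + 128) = 1/(u + 4)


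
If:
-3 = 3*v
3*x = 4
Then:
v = -1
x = 4/3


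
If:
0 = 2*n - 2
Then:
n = 1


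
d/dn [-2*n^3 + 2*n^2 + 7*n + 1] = -6*n^2 + 4*n + 7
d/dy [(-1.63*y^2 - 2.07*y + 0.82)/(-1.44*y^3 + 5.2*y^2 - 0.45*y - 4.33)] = (-2.3472*y^4 - 5.9616*y^3 + 15.0399*y^2 + 5.5878*y + 9.3321)/(2.0736*y^6 - 14.976*y^5 + 28.336*y^4 + 7.7904*y^3 - 44.8295*y^2 + 3.897*y + 18.7489)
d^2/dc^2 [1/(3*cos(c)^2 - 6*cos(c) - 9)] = (4*sin(c)^2/3 + 2*cos(c) - 6)*sin(c)^2/(sin(c)^2 + 2*cos(c) + 2)^3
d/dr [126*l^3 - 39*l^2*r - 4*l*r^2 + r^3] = -39*l^2 - 8*l*r + 3*r^2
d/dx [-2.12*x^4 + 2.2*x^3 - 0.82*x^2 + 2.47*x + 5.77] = -8.48*x^3 + 6.6*x^2 - 1.64*x + 2.47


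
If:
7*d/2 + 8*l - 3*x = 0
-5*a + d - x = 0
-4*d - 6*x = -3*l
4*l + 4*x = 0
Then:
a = 0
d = 0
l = 0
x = 0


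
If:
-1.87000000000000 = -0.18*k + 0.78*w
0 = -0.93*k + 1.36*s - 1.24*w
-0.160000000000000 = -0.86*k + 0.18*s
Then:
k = -0.33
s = -2.48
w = -2.47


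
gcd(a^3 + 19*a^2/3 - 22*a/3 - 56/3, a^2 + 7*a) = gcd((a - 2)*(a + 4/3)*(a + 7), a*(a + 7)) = a + 7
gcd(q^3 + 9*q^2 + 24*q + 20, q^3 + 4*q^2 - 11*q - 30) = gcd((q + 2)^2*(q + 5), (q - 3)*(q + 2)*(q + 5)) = q^2 + 7*q + 10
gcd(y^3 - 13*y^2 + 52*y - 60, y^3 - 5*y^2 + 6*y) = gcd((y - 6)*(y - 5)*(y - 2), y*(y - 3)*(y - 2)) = y - 2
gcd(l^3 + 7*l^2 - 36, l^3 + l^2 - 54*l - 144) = l^2 + 9*l + 18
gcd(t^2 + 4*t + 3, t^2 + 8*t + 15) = t + 3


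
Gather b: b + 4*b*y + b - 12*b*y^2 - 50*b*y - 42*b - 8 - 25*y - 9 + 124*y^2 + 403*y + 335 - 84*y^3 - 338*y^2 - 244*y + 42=b*(-12*y^2 - 46*y - 40) - 84*y^3 - 214*y^2 + 134*y + 360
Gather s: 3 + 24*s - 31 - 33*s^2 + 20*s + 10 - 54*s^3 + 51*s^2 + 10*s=-54*s^3 + 18*s^2 + 54*s - 18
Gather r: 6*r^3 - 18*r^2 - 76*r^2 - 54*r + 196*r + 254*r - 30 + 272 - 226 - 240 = 6*r^3 - 94*r^2 + 396*r - 224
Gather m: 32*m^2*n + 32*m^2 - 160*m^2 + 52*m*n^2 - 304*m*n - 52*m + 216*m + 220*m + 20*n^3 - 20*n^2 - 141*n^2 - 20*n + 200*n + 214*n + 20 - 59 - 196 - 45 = m^2*(32*n - 128) + m*(52*n^2 - 304*n + 384) + 20*n^3 - 161*n^2 + 394*n - 280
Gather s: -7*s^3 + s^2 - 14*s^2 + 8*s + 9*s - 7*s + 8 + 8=-7*s^3 - 13*s^2 + 10*s + 16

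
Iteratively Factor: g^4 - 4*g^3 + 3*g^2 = (g - 3)*(g^3 - g^2) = g*(g - 3)*(g^2 - g) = g^2*(g - 3)*(g - 1)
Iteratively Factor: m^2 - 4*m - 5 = (m - 5)*(m + 1)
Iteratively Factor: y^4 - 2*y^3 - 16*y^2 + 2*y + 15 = (y - 5)*(y^3 + 3*y^2 - y - 3) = (y - 5)*(y + 1)*(y^2 + 2*y - 3) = (y - 5)*(y + 1)*(y + 3)*(y - 1)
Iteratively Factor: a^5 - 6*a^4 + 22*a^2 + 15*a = (a + 1)*(a^4 - 7*a^3 + 7*a^2 + 15*a) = a*(a + 1)*(a^3 - 7*a^2 + 7*a + 15) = a*(a - 5)*(a + 1)*(a^2 - 2*a - 3) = a*(a - 5)*(a + 1)^2*(a - 3)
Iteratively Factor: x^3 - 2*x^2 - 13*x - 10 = (x - 5)*(x^2 + 3*x + 2) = (x - 5)*(x + 2)*(x + 1)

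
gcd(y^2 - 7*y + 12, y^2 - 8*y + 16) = y - 4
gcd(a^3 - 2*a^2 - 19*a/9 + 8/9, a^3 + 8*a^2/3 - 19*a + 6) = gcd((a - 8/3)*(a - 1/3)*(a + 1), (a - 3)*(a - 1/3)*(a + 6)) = a - 1/3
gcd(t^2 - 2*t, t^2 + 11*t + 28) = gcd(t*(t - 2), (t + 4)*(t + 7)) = 1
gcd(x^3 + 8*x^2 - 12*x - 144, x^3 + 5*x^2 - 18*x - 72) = x^2 + 2*x - 24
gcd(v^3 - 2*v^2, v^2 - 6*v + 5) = 1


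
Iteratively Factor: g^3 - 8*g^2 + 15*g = (g - 5)*(g^2 - 3*g) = g*(g - 5)*(g - 3)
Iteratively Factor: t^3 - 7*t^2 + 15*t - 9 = (t - 3)*(t^2 - 4*t + 3) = (t - 3)*(t - 1)*(t - 3)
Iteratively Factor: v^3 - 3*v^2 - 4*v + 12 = (v - 3)*(v^2 - 4) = (v - 3)*(v + 2)*(v - 2)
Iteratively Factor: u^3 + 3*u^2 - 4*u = (u - 1)*(u^2 + 4*u) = (u - 1)*(u + 4)*(u)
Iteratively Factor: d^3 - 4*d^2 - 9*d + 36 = (d - 4)*(d^2 - 9) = (d - 4)*(d + 3)*(d - 3)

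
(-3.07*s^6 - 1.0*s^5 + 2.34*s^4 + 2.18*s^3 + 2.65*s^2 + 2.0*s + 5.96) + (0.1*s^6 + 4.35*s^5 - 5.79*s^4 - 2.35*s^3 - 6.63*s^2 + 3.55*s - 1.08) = -2.97*s^6 + 3.35*s^5 - 3.45*s^4 - 0.17*s^3 - 3.98*s^2 + 5.55*s + 4.88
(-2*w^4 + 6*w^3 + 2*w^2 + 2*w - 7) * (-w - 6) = 2*w^5 + 6*w^4 - 38*w^3 - 14*w^2 - 5*w + 42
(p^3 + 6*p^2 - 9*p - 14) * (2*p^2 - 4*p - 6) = 2*p^5 + 8*p^4 - 48*p^3 - 28*p^2 + 110*p + 84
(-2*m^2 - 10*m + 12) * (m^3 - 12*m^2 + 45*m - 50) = -2*m^5 + 14*m^4 + 42*m^3 - 494*m^2 + 1040*m - 600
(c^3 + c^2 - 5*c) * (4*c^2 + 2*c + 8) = 4*c^5 + 6*c^4 - 10*c^3 - 2*c^2 - 40*c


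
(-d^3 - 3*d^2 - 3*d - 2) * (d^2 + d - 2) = -d^5 - 4*d^4 - 4*d^3 + d^2 + 4*d + 4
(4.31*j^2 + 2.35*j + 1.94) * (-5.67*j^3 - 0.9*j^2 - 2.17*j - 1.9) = -24.4377*j^5 - 17.2035*j^4 - 22.4675*j^3 - 15.0345*j^2 - 8.6748*j - 3.686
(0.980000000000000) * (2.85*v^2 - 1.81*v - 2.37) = 2.793*v^2 - 1.7738*v - 2.3226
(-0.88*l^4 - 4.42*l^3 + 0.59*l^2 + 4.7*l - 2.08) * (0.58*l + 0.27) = -0.5104*l^5 - 2.8012*l^4 - 0.8512*l^3 + 2.8853*l^2 + 0.0626000000000002*l - 0.5616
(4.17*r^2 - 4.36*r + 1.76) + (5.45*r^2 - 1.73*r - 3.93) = 9.62*r^2 - 6.09*r - 2.17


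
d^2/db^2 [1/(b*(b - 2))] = 2*(b^2 + b*(b - 2) + (b - 2)^2)/(b^3*(b - 2)^3)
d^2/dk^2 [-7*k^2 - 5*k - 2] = -14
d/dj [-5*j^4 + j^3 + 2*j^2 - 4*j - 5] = -20*j^3 + 3*j^2 + 4*j - 4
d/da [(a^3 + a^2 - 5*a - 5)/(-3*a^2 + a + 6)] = (-3*a^4 + 2*a^3 + 4*a^2 - 18*a - 25)/(9*a^4 - 6*a^3 - 35*a^2 + 12*a + 36)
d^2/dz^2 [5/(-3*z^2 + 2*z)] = 10*(3*z*(3*z - 2) - 4*(3*z - 1)^2)/(z^3*(3*z - 2)^3)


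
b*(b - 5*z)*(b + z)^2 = b^4 - 3*b^3*z - 9*b^2*z^2 - 5*b*z^3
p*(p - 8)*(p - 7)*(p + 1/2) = p^4 - 29*p^3/2 + 97*p^2/2 + 28*p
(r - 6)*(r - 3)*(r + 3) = r^3 - 6*r^2 - 9*r + 54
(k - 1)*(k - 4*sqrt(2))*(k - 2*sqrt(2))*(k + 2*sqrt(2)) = k^4 - 4*sqrt(2)*k^3 - k^3 - 8*k^2 + 4*sqrt(2)*k^2 + 8*k + 32*sqrt(2)*k - 32*sqrt(2)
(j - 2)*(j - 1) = j^2 - 3*j + 2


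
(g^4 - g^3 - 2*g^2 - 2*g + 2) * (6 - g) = -g^5 + 7*g^4 - 4*g^3 - 10*g^2 - 14*g + 12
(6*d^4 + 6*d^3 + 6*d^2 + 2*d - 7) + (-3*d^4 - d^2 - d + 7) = 3*d^4 + 6*d^3 + 5*d^2 + d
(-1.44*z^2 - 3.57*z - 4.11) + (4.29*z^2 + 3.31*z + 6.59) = 2.85*z^2 - 0.26*z + 2.48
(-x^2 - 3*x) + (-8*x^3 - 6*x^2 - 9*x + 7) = -8*x^3 - 7*x^2 - 12*x + 7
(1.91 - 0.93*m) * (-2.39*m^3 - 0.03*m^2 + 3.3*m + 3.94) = 2.2227*m^4 - 4.537*m^3 - 3.1263*m^2 + 2.6388*m + 7.5254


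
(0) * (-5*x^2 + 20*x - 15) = 0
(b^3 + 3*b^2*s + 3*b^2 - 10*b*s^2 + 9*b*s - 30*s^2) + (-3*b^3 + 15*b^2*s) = -2*b^3 + 18*b^2*s + 3*b^2 - 10*b*s^2 + 9*b*s - 30*s^2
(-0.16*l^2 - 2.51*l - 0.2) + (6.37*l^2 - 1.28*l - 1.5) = 6.21*l^2 - 3.79*l - 1.7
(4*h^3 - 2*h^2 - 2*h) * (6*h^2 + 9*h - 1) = 24*h^5 + 24*h^4 - 34*h^3 - 16*h^2 + 2*h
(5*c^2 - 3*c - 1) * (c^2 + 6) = 5*c^4 - 3*c^3 + 29*c^2 - 18*c - 6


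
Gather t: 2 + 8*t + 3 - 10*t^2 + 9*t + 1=-10*t^2 + 17*t + 6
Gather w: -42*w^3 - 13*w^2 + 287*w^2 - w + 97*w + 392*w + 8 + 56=-42*w^3 + 274*w^2 + 488*w + 64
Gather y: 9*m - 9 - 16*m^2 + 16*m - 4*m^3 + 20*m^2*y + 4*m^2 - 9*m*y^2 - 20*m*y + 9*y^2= -4*m^3 - 12*m^2 + 25*m + y^2*(9 - 9*m) + y*(20*m^2 - 20*m) - 9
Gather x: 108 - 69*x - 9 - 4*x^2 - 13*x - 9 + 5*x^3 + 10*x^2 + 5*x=5*x^3 + 6*x^2 - 77*x + 90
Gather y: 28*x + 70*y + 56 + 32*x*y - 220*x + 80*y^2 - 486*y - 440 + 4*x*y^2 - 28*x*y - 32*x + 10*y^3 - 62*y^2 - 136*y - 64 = -224*x + 10*y^3 + y^2*(4*x + 18) + y*(4*x - 552) - 448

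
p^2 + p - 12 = (p - 3)*(p + 4)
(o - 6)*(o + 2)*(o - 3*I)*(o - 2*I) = o^4 - 4*o^3 - 5*I*o^3 - 18*o^2 + 20*I*o^2 + 24*o + 60*I*o + 72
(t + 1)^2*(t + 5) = t^3 + 7*t^2 + 11*t + 5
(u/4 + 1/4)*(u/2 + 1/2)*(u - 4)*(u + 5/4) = u^4/8 - 3*u^3/32 - 19*u^2/16 - 51*u/32 - 5/8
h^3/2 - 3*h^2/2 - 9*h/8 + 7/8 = (h/2 + 1/2)*(h - 7/2)*(h - 1/2)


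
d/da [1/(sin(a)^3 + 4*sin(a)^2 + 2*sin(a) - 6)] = (-8*sin(a) + 3*cos(a)^2 - 5)*cos(a)/(sin(a)^3 + 4*sin(a)^2 + 2*sin(a) - 6)^2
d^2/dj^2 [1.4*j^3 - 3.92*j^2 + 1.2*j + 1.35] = 8.4*j - 7.84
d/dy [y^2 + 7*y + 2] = 2*y + 7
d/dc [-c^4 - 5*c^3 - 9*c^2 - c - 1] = -4*c^3 - 15*c^2 - 18*c - 1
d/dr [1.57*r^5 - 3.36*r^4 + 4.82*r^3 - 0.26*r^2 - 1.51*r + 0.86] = 7.85*r^4 - 13.44*r^3 + 14.46*r^2 - 0.52*r - 1.51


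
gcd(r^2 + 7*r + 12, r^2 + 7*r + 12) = r^2 + 7*r + 12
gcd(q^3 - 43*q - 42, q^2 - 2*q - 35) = q - 7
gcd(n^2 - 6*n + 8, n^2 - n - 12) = n - 4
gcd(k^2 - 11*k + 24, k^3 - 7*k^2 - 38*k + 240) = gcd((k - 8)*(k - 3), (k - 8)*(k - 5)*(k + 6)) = k - 8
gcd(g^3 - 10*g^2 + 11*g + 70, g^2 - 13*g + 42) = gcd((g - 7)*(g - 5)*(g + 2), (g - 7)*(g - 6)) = g - 7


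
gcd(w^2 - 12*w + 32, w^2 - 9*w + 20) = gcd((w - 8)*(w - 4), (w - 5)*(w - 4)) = w - 4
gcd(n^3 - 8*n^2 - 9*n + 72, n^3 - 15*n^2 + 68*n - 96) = n^2 - 11*n + 24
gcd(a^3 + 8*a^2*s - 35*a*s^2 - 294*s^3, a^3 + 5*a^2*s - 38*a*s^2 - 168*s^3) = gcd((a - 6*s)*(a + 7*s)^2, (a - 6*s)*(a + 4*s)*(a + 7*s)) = -a^2 - a*s + 42*s^2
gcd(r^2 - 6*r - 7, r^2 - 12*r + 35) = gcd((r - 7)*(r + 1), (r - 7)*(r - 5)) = r - 7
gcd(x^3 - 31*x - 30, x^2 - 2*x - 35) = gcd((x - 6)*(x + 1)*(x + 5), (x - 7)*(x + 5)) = x + 5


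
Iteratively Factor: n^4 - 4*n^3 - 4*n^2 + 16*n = (n)*(n^3 - 4*n^2 - 4*n + 16) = n*(n - 2)*(n^2 - 2*n - 8) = n*(n - 4)*(n - 2)*(n + 2)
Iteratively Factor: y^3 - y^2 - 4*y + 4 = (y - 1)*(y^2 - 4) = (y - 2)*(y - 1)*(y + 2)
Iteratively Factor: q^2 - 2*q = (q - 2)*(q)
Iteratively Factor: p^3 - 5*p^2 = (p)*(p^2 - 5*p) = p*(p - 5)*(p)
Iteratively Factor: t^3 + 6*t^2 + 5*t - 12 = (t + 4)*(t^2 + 2*t - 3) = (t - 1)*(t + 4)*(t + 3)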